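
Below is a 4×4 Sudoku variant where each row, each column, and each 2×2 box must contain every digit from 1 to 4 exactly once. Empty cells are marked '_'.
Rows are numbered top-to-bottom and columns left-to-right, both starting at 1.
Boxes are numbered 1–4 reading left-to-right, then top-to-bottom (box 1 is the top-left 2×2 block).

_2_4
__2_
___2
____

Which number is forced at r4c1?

2

Cell r4c1 itself could take any of {1, 2, 3, 4} by direct elimination.
Consider where 2 can go in column 1.
r1c1 is out (row 1 already has a 2).
r2c1 is out (row 2 already has a 2).
r3c1 is out (row 3 already has a 2).
So the only cell in column 1 that can hold 2 is r4c1.
Therefore r4c1 = 2.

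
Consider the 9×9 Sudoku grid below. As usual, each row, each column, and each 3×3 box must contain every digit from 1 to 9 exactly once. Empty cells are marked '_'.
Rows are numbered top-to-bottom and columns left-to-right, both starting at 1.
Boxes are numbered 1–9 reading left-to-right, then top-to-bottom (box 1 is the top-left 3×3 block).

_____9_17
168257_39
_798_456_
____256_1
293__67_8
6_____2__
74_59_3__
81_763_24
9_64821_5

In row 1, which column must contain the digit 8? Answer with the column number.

Consider where 8 can go in row 1.
r1c1 is out (column 1 already has a 8).
r1c2 is out (box 1 already has a 8).
r1c3 is out (column 3 already has a 8).
r1c4 is out (column 4 already has a 8).
r1c5 is out (column 5 already has a 8).
So the only cell in row 1 that can hold 8 is r1c7.
That is column 7.

7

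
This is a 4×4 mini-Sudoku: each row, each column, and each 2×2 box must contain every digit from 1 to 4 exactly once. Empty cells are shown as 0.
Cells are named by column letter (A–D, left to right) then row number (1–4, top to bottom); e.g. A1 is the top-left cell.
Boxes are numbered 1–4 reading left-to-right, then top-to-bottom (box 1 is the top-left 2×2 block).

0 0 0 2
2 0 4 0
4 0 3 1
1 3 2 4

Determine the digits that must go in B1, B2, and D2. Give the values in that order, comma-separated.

For B1:
  Consider where 4 can go in column B.
  B2 is out (row 2 already has a 4).
  B3 is out (row 3 already has a 4).
  So the only cell in column B that can hold 4 is B1.
  So B1 = 4.
For B2:
  Row 2 already contains {2, 4}.
  Column B already contains {3}.
  Its 2×2 block (box 1) already contains {2}.
  The only value from 1–4 not eliminated is 1, so B2 = 1.
For D2:
  Row 2 already contains {2, 4}.
  Column D already contains {1, 2, 4}.
  Its 2×2 block (box 2) already contains {2, 4}.
  The only value from 1–4 not eliminated is 3, so D2 = 3.

4,1,3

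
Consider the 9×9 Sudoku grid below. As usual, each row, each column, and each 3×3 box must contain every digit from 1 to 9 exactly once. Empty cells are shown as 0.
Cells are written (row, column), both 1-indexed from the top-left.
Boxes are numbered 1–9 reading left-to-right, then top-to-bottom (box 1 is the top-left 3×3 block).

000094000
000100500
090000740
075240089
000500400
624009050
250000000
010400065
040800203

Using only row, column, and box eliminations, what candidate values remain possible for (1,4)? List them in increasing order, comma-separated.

3,6,7

Row 1 already contains {4, 9}.
Column 4 already contains {1, 2, 4, 5, 8}.
Its 3×3 block (box 2) already contains {1, 4, 9}.
Removing those from 1–9 leaves {3, 6, 7} as the candidates for (1,4).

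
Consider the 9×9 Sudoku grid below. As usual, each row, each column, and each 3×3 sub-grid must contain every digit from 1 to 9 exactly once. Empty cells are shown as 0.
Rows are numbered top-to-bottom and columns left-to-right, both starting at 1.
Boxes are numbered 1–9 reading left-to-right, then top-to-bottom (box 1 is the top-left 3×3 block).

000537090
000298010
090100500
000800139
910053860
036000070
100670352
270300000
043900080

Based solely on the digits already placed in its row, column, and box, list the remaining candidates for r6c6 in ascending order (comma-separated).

1,2,4,9

Row 6 already contains {3, 6, 7}.
Column 6 already contains {3, 7, 8}.
Its 3×3 block (box 5) already contains {3, 5, 8}.
Removing those from 1–9 leaves {1, 2, 4, 9} as the candidates for r6c6.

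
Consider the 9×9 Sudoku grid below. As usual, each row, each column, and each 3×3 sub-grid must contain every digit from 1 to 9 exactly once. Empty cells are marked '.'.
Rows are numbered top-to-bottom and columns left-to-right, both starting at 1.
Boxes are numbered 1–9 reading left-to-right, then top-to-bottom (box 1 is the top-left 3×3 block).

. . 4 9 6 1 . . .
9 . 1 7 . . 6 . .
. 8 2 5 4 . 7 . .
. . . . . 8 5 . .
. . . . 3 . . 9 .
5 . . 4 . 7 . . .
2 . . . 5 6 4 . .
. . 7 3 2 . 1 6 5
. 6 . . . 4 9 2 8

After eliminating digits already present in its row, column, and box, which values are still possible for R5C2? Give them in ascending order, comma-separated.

1,2,4,7

Row 5 already contains {3, 9}.
Column 2 already contains {6, 8}.
Its 3×3 block (box 4) already contains {5}.
Removing those from 1–9 leaves {1, 2, 4, 7} as the candidates for R5C2.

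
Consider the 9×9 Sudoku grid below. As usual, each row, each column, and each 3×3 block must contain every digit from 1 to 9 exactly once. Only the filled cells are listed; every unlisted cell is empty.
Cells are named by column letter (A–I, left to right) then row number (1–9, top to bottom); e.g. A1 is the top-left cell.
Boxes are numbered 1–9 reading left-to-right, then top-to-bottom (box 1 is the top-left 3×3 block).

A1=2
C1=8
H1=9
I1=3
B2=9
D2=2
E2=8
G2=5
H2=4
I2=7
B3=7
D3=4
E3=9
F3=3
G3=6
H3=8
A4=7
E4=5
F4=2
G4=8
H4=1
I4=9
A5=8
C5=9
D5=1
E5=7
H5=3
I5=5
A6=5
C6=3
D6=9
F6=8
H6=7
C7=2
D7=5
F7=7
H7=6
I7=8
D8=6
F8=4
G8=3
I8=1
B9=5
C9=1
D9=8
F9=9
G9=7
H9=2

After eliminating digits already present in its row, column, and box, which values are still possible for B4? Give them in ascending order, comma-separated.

Row 4 already contains {1, 2, 5, 7, 8, 9}.
Column B already contains {5, 7, 9}.
Its 3×3 block (box 4) already contains {3, 5, 7, 8, 9}.
Removing those from 1–9 leaves {4, 6} as the candidates for B4.

4,6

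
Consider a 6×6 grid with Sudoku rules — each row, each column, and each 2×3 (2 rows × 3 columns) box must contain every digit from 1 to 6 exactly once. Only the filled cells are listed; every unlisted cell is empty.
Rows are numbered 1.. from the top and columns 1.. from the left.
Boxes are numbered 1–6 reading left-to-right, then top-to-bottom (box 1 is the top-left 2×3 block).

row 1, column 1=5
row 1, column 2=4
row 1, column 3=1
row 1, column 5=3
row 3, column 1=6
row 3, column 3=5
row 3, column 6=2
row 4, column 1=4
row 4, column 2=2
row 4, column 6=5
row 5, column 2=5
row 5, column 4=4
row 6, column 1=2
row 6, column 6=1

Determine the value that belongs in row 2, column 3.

2

Cell row 2, column 3 itself could take any of {2, 3, 6} by direct elimination.
Consider where 2 can go in column 3.
row 4, column 3 is out (row 4 already has a 2).
row 5, column 3 is out (box 5 already has a 2).
row 6, column 3 is out (row 6 already has a 2).
So the only cell in column 3 that can hold 2 is row 2, column 3.
Therefore row 2, column 3 = 2.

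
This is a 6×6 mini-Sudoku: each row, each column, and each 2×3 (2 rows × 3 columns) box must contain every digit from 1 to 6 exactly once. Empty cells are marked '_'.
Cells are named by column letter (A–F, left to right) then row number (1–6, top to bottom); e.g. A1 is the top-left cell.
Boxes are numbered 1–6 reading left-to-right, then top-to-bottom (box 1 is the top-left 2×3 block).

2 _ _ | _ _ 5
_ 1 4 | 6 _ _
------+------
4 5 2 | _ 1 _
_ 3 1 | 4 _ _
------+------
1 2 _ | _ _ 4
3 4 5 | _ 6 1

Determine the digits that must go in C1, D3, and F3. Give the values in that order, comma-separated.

3,3,6

For C1:
  Consider where 3 can go in box 1.
  B1 is out (column B already has a 3).
  A2 is out (column A already has a 3).
  So the only cell in box 1 that can hold 3 is C1.
  So C1 = 3.
For D3:
  Row 3 already contains {1, 2, 4, 5}.
  Column D already contains {4, 6}.
  Its 2×3 block (box 4) already contains {1, 4}.
  The only value from 1–6 not eliminated is 3, so D3 = 3.
For F3:
  Consider where 6 can go in row 3.
  D3 is out (column D already has a 6).
  So the only cell in row 3 that can hold 6 is F3.
  So F3 = 6.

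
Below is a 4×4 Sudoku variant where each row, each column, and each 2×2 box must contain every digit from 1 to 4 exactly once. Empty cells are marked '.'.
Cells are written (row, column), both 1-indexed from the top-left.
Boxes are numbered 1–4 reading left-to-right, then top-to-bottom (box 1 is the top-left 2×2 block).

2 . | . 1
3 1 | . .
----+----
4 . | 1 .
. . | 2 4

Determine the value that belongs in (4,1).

1

Row 4 already contains {2, 4}.
Column 1 already contains {2, 3, 4}.
Its 2×2 block (box 3) already contains {4}.
The only value from 1–4 not eliminated is 1, so (4,1) = 1.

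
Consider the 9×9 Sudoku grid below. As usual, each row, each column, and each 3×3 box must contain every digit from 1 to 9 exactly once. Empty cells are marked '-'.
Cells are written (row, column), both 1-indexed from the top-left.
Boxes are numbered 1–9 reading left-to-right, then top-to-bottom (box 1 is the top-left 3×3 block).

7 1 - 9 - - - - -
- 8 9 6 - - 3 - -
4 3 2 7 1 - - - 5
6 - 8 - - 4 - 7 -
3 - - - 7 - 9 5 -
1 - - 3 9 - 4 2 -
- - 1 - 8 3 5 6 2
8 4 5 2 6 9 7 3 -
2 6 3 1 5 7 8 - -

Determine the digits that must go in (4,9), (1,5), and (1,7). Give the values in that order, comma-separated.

For (4,9):
  Consider where 3 can go in box 6.
  (4,7) is out (column 7 already has a 3).
  (5,9) is out (row 5 already has a 3).
  (6,9) is out (row 6 already has a 3).
  So the only cell in box 6 that can hold 3 is (4,9).
  So (4,9) = 3.
For (1,5):
  Consider where 3 can go in column 5.
  (2,5) is out (row 2 already has a 3).
  (4,5) is out (box 5 already has a 3).
  So the only cell in column 5 that can hold 3 is (1,5).
  So (1,5) = 3.
For (1,7):
  Consider where 2 can go in box 3.
  (1,8) is out (column 8 already has a 2). (1,9) is out (column 9 already has a 2). (2,8) is out (column 8 already has a 2). (2,9) is out (column 9 already has a 2). The remaining empty cells in box 3 are similarly blocked.
  So the only cell in box 3 that can hold 2 is (1,7).
  So (1,7) = 2.

3,3,2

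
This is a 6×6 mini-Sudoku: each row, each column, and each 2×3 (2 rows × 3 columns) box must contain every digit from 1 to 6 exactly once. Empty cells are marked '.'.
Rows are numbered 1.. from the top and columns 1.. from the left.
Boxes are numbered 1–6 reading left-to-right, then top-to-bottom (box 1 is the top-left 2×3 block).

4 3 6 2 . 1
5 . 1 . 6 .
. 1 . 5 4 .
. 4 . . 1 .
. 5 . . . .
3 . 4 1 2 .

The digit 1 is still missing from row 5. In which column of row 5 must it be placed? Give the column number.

Consider where 1 can go in row 5.
row 5, column 3 is out (column 3 already has a 1).
row 5, column 4 is out (column 4 already has a 1).
row 5, column 5 is out (column 5 already has a 1).
row 5, column 6 is out (column 6 already has a 1).
So the only cell in row 5 that can hold 1 is row 5, column 1.
That is column 1.

1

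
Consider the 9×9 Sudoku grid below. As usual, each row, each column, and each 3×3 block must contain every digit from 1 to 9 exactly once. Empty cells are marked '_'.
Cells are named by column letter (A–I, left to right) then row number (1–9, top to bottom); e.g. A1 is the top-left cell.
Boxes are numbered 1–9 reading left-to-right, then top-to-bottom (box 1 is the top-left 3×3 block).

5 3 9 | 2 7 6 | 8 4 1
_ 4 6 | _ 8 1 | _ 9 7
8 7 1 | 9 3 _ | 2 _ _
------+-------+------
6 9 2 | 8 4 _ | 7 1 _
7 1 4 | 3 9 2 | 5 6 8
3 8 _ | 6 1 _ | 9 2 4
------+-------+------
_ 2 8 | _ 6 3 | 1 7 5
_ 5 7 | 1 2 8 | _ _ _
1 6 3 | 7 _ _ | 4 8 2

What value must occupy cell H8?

3

Row 8 already contains {1, 2, 5, 7, 8}.
Column H already contains {1, 2, 4, 6, 7, 8, 9}.
Its 3×3 block (box 9) already contains {1, 2, 4, 5, 7, 8}.
The only value from 1–9 not eliminated is 3, so H8 = 3.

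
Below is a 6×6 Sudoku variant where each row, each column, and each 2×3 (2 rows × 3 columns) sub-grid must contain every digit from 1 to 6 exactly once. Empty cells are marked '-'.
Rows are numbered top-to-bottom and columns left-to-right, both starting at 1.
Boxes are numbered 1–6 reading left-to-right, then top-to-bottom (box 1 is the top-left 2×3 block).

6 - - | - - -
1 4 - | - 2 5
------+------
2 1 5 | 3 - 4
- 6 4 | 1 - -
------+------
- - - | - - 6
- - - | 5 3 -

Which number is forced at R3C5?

Row 3 already contains {1, 2, 3, 4, 5}.
Column 5 already contains {2, 3}.
Its 2×3 block (box 4) already contains {1, 3, 4}.
The only value from 1–6 not eliminated is 6, so R3C5 = 6.

6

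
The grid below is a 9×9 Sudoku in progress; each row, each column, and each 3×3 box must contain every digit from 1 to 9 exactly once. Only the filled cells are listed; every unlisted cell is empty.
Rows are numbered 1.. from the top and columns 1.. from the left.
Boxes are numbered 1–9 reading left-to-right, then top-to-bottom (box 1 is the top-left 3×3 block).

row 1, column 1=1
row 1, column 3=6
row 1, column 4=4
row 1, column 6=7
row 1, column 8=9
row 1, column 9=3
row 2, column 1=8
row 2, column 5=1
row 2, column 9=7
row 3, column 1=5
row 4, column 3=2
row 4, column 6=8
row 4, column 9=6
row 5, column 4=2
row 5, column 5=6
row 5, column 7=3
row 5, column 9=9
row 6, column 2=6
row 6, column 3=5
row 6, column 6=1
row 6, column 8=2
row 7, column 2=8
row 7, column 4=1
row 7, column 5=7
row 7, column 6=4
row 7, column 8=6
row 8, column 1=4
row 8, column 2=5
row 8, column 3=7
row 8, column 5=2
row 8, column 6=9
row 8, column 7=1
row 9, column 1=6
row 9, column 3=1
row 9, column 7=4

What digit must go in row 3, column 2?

Cell row 3, column 2 itself could take any of {2, 3, 4, 7, 9} by direct elimination.
Consider where 7 can go in box 1.
row 1, column 2 is out (row 1 already has a 7).
row 2, column 2 is out (row 2 already has a 7).
row 2, column 3 is out (row 2 already has a 7).
row 3, column 3 is out (column 3 already has a 7).
So the only cell in box 1 that can hold 7 is row 3, column 2.
Therefore row 3, column 2 = 7.

7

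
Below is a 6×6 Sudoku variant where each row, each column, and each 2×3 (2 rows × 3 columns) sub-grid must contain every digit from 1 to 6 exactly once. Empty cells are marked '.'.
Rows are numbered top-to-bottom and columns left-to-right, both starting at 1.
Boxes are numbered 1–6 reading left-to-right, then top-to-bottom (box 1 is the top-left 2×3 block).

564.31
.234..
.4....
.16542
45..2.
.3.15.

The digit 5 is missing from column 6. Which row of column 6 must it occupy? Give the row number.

2

Consider where 5 can go in column 6.
R3C6 is out (box 4 already has a 5).
R5C6 is out (row 5 already has a 5).
R6C6 is out (row 6 already has a 5).
So the only cell in column 6 that can hold 5 is R2C6.
That is row 2.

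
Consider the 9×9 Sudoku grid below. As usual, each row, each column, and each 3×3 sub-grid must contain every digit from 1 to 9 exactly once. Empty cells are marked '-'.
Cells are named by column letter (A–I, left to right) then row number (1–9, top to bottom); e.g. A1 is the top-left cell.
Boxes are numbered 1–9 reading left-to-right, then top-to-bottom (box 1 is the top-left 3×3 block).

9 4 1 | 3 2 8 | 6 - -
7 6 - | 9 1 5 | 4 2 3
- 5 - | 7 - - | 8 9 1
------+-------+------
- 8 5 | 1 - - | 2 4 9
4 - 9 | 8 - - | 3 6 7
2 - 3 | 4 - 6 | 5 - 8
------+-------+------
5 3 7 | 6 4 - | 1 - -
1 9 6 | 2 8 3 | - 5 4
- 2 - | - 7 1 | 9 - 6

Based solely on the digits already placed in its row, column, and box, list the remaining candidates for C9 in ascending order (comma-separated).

Row 9 already contains {1, 2, 6, 7, 9}.
Column C already contains {1, 3, 5, 6, 7, 9}.
Its 3×3 block (box 7) already contains {1, 2, 3, 5, 6, 7, 9}.
Removing those from 1–9 leaves {4, 8} as the candidates for C9.

4,8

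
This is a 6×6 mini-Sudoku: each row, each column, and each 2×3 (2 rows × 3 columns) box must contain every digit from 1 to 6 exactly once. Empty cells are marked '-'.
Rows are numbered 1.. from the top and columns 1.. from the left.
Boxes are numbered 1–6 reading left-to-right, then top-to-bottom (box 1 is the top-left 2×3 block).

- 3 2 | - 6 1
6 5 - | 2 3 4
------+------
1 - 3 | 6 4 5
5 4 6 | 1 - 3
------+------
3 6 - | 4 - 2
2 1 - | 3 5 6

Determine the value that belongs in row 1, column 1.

Row 1 already contains {1, 2, 3, 6}.
Column 1 already contains {1, 2, 3, 5, 6}.
Its 2×3 block (box 1) already contains {2, 3, 5, 6}.
The only value from 1–6 not eliminated is 4, so row 1, column 1 = 4.

4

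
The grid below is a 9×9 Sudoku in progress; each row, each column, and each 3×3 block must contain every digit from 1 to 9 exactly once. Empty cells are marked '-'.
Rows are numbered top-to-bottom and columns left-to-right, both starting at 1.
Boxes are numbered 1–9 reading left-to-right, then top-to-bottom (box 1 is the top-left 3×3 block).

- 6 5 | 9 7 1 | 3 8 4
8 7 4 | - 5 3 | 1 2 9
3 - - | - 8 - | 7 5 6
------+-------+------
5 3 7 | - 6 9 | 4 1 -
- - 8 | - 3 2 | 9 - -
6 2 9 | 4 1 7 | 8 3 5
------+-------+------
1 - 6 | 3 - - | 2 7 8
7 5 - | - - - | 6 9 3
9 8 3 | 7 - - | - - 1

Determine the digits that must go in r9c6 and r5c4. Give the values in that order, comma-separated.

For r9c6:
  Consider where 6 can go in column 6.
  r3c6 is out (row 3 already has a 6).
  r7c6 is out (row 7 already has a 6).
  r8c6 is out (row 8 already has a 6).
  So the only cell in column 6 that can hold 6 is r9c6.
  So r9c6 = 6.
For r5c4:
  Row 5 already contains {2, 3, 8, 9}.
  Column 4 already contains {3, 4, 7, 9}.
  Its 3×3 block (box 5) already contains {1, 2, 3, 4, 6, 7, 9}.
  The only value from 1–9 not eliminated is 5, so r5c4 = 5.

6,5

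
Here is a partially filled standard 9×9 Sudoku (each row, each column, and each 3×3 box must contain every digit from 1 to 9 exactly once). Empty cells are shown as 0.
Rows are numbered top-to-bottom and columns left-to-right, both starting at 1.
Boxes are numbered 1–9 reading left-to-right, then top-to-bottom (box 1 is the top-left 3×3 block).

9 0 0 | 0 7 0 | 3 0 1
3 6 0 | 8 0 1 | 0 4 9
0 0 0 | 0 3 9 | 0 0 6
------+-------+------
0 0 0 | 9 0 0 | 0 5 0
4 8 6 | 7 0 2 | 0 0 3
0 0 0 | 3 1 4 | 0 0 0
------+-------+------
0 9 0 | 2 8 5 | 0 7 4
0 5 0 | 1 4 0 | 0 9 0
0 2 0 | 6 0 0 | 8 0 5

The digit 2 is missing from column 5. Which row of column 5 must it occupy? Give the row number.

Consider where 2 can go in column 5.
r4c5 is out (box 5 already has a 2).
r5c5 is out (row 5 already has a 2).
r9c5 is out (row 9 already has a 2).
So the only cell in column 5 that can hold 2 is r2c5.
That is row 2.

2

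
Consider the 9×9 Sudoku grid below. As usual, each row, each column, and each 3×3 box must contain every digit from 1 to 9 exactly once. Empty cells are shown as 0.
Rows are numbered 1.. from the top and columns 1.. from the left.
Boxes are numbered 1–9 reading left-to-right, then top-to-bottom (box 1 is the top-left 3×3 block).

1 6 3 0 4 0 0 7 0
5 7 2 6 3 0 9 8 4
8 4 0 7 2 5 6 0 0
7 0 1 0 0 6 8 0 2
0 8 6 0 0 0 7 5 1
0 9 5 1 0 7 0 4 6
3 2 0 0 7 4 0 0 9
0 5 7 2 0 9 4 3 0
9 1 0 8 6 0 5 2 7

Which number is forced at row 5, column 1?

Cell row 5, column 1 itself could take any of {2, 4} by direct elimination.
Consider where 4 can go in column 1.
row 6, column 1 is out (row 6 already has a 4).
row 8, column 1 is out (row 8 already has a 4).
So the only cell in column 1 that can hold 4 is row 5, column 1.
Therefore row 5, column 1 = 4.

4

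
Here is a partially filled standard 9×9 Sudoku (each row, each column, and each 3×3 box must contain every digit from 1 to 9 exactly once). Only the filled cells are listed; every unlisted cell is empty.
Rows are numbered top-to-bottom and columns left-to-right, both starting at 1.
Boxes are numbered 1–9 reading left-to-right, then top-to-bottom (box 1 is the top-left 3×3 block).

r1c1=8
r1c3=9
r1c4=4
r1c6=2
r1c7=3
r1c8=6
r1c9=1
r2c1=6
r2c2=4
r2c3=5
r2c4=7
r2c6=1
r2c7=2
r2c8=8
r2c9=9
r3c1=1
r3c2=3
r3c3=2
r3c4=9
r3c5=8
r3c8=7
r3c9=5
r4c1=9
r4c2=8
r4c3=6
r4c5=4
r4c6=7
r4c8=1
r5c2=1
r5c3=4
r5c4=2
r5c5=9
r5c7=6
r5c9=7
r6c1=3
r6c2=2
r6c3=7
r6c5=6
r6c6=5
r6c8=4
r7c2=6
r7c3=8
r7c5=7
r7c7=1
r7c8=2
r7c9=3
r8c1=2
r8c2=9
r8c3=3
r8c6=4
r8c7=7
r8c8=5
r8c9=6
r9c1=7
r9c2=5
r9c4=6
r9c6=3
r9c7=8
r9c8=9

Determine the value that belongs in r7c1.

Row 7 already contains {1, 2, 3, 6, 7, 8}.
Column 1 already contains {1, 2, 3, 6, 7, 8, 9}.
Its 3×3 block (box 7) already contains {2, 3, 5, 6, 7, 8, 9}.
The only value from 1–9 not eliminated is 4, so r7c1 = 4.

4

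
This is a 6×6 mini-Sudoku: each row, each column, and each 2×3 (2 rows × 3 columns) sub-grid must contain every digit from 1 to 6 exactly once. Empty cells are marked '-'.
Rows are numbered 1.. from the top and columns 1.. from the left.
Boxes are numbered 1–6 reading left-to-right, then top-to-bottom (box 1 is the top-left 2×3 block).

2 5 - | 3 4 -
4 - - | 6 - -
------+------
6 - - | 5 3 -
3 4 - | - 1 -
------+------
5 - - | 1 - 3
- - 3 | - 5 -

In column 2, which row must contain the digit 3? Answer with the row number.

2

Consider where 3 can go in column 2.
row 3, column 2 is out (row 3 already has a 3).
row 5, column 2 is out (row 5 already has a 3).
row 6, column 2 is out (row 6 already has a 3).
So the only cell in column 2 that can hold 3 is row 2, column 2.
That is row 2.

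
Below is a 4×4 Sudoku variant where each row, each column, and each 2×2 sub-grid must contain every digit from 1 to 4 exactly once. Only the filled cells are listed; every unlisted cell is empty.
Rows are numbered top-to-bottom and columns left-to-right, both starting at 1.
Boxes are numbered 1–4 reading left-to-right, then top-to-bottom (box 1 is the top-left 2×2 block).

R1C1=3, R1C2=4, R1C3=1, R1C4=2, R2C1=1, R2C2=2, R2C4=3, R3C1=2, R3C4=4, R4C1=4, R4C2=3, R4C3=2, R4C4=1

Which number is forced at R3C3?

3

Row 3 already contains {2, 4}.
Column 3 already contains {1, 2}.
Its 2×2 block (box 4) already contains {1, 2, 4}.
The only value from 1–4 not eliminated is 3, so R3C3 = 3.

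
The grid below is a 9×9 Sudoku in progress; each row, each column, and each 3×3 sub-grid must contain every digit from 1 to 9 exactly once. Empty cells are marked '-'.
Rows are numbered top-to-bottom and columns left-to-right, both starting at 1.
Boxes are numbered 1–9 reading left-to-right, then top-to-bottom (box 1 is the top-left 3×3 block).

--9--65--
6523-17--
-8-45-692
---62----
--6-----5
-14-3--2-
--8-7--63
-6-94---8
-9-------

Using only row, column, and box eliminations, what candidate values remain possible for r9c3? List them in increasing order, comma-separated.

1,3,5,7

Row 9 already contains {9}.
Column 3 already contains {2, 4, 6, 8, 9}.
Its 3×3 block (box 7) already contains {6, 8, 9}.
Removing those from 1–9 leaves {1, 3, 5, 7} as the candidates for r9c3.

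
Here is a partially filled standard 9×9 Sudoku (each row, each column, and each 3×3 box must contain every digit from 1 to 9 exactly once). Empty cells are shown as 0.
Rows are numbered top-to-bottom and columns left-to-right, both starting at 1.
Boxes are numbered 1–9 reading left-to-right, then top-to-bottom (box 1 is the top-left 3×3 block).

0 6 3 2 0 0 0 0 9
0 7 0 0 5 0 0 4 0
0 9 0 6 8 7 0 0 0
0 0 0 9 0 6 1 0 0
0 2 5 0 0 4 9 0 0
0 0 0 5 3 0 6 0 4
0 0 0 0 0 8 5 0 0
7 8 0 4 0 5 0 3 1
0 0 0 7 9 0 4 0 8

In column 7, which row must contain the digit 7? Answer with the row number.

Consider where 7 can go in column 7.
R2C7 is out (row 2 already has a 7).
R3C7 is out (row 3 already has a 7).
R8C7 is out (row 8 already has a 7).
So the only cell in column 7 that can hold 7 is R1C7.
That is row 1.

1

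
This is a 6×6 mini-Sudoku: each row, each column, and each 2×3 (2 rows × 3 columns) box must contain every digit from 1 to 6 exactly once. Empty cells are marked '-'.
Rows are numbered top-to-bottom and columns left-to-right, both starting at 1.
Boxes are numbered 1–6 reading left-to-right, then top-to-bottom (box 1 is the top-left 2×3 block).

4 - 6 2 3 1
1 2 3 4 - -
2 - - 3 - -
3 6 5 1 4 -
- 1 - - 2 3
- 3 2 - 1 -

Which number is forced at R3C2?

Row 3 already contains {2, 3}.
Column 2 already contains {1, 2, 3, 6}.
Its 2×3 block (box 3) already contains {2, 3, 5, 6}.
The only value from 1–6 not eliminated is 4, so R3C2 = 4.

4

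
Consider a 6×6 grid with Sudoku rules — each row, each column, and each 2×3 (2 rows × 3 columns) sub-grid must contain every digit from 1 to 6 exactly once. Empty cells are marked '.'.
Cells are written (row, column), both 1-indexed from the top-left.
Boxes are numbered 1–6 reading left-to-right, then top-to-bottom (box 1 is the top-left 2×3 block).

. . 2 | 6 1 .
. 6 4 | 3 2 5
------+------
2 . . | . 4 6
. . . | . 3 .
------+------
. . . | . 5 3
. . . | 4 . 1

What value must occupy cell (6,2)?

2

Cell (6,2) itself could take any of {2, 3, 5} by direct elimination.
Consider where 2 can go in row 6.
(6,1) is out (column 1 already has a 2).
(6,3) is out (column 3 already has a 2).
(6,5) is out (column 5 already has a 2).
So the only cell in row 6 that can hold 2 is (6,2).
Therefore (6,2) = 2.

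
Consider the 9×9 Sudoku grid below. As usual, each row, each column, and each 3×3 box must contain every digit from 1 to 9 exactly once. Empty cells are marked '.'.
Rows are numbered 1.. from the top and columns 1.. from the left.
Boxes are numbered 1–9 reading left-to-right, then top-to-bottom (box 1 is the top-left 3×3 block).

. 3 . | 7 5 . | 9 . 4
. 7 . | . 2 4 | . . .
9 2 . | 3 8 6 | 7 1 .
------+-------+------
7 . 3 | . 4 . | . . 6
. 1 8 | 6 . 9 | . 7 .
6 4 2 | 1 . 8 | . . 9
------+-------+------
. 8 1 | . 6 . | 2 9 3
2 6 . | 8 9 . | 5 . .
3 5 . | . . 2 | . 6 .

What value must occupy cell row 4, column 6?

Row 4 already contains {3, 4, 6, 7}.
Column 6 already contains {2, 4, 6, 8, 9}.
Its 3×3 block (box 5) already contains {1, 4, 6, 8, 9}.
The only value from 1–9 not eliminated is 5, so row 4, column 6 = 5.

5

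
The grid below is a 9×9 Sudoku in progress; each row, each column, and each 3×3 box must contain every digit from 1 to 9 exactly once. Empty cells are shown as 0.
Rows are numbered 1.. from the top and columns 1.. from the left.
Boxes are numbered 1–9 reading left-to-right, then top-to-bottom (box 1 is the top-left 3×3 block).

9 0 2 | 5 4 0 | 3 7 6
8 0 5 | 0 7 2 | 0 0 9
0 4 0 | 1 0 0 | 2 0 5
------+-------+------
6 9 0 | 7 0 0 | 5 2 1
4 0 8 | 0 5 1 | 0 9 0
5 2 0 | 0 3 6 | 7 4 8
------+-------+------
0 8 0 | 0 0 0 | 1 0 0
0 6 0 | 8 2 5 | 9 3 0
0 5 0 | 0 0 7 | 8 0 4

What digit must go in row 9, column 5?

1

Cell row 9, column 5 itself could take any of {1, 6, 9} by direct elimination.
Consider where 1 can go in column 5.
row 3, column 5 is out (row 3 already has a 1).
row 4, column 5 is out (row 4 already has a 1).
row 7, column 5 is out (row 7 already has a 1).
So the only cell in column 5 that can hold 1 is row 9, column 5.
Therefore row 9, column 5 = 1.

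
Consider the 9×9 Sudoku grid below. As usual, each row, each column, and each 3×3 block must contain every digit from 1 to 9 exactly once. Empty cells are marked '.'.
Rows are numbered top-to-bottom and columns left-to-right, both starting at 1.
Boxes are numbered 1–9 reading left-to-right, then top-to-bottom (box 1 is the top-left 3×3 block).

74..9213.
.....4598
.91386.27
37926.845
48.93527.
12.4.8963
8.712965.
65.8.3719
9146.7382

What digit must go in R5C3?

6

Row 5 already contains {2, 3, 4, 5, 7, 8, 9}.
Column 3 already contains {1, 4, 7, 9}.
Its 3×3 block (box 4) already contains {1, 2, 3, 4, 7, 8, 9}.
The only value from 1–9 not eliminated is 6, so R5C3 = 6.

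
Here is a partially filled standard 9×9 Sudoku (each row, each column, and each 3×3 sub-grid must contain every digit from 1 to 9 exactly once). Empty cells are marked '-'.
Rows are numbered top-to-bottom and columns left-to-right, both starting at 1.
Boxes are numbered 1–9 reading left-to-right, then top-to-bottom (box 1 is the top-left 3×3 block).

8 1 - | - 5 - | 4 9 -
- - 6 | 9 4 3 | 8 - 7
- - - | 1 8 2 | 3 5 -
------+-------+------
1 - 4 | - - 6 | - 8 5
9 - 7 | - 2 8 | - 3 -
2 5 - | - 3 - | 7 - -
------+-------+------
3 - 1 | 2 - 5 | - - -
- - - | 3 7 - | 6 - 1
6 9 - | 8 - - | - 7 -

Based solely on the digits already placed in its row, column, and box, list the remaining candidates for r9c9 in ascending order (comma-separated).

Row 9 already contains {6, 7, 8, 9}.
Column 9 already contains {1, 5, 7}.
Its 3×3 block (box 9) already contains {1, 6, 7}.
Removing those from 1–9 leaves {2, 3, 4} as the candidates for r9c9.

2,3,4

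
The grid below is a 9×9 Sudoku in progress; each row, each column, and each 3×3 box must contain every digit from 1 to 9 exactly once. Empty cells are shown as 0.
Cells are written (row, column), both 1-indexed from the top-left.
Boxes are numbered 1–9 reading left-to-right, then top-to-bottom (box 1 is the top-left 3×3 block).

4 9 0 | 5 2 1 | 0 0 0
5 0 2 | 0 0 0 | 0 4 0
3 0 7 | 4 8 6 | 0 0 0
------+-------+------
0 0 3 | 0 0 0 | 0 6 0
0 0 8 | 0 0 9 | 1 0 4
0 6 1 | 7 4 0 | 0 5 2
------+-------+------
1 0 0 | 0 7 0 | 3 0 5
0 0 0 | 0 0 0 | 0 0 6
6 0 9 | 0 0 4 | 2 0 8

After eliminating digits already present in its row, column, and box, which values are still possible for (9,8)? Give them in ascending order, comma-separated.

Row 9 already contains {2, 4, 6, 8, 9}.
Column 8 already contains {4, 5, 6}.
Its 3×3 block (box 9) already contains {2, 3, 5, 6, 8}.
Removing those from 1–9 leaves {1, 7} as the candidates for (9,8).

1,7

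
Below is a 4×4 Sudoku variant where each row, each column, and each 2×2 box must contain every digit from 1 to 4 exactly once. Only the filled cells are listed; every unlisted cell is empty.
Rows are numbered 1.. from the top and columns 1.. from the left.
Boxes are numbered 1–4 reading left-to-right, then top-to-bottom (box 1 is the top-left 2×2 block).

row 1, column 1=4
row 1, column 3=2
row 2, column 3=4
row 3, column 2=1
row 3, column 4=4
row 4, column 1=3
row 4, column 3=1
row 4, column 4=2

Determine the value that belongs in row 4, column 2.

Row 4 already contains {1, 2, 3}.
Column 2 already contains {1}.
Its 2×2 block (box 3) already contains {1, 3}.
The only value from 1–4 not eliminated is 4, so row 4, column 2 = 4.

4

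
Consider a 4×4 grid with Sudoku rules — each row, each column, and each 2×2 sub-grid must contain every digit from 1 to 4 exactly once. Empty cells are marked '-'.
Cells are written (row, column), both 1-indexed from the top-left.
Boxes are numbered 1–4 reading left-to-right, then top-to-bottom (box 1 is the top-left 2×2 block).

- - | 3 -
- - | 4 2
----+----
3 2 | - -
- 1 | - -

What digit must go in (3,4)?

Cell (3,4) itself could take any of {1, 4} by direct elimination.
Consider where 4 can go in row 3.
(3,3) is out (column 3 already has a 4).
So the only cell in row 3 that can hold 4 is (3,4).
Therefore (3,4) = 4.

4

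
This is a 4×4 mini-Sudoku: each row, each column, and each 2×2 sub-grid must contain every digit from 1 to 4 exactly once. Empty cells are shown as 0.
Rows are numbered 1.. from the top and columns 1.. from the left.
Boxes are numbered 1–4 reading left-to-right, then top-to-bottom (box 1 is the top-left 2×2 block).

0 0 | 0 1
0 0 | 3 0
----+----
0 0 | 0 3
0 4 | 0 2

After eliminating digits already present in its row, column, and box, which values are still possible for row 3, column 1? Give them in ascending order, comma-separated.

1,2

Row 3 already contains {3}.
Column 1 already contains {}.
Its 2×2 block (box 3) already contains {4}.
Removing those from 1–4 leaves {1, 2} as the candidates for row 3, column 1.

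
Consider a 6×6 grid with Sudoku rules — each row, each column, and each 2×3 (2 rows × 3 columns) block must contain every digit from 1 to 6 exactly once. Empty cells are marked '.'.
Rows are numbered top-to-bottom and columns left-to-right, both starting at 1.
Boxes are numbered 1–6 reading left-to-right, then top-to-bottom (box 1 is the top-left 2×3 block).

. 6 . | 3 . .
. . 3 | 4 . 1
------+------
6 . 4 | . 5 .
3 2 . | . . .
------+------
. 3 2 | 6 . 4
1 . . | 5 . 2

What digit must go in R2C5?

Cell R2C5 itself could take any of {2, 6} by direct elimination.
Consider where 6 can go in row 2.
R2C1 is out (column 1 already has a 6).
R2C2 is out (column 2 already has a 6).
So the only cell in row 2 that can hold 6 is R2C5.
Therefore R2C5 = 6.

6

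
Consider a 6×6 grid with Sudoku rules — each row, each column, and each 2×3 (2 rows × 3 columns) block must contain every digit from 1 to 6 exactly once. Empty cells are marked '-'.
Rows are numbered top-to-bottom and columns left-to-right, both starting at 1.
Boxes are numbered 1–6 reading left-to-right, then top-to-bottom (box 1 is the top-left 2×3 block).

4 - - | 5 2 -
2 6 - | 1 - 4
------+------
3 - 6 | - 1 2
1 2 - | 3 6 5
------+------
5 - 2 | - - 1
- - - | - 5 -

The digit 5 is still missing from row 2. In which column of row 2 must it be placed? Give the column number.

Consider where 5 can go in row 2.
r2c5 is out (column 5 already has a 5).
So the only cell in row 2 that can hold 5 is r2c3.
That is column 3.

3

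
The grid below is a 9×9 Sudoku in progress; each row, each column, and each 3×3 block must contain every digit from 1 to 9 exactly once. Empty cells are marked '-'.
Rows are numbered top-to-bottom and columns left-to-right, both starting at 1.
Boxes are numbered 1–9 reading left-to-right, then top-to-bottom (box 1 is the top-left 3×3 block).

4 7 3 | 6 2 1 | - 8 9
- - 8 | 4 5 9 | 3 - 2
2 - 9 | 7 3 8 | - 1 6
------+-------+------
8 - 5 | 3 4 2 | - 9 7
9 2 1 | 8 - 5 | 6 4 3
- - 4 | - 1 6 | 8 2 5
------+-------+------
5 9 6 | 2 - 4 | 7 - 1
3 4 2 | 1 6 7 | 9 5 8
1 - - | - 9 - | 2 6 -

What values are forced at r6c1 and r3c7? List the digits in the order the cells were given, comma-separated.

7,4

For r6c1:
  Row 6 already contains {1, 2, 4, 5, 6, 8}.
  Column 1 already contains {1, 2, 3, 4, 5, 8, 9}.
  Its 3×3 block (box 4) already contains {1, 2, 4, 5, 8, 9}.
  The only value from 1–9 not eliminated is 7, so r6c1 = 7.
For r3c7:
  Consider where 4 can go in box 3.
  r1c7 is out (row 1 already has a 4).
  r2c8 is out (row 2 already has a 4).
  So the only cell in box 3 that can hold 4 is r3c7.
  So r3c7 = 4.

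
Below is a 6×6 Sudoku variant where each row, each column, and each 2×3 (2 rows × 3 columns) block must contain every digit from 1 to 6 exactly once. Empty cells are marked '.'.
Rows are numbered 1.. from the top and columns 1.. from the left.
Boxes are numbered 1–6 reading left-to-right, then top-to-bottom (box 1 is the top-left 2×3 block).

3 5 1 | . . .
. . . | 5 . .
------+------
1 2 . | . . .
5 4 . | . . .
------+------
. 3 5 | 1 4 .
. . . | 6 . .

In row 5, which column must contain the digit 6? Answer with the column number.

1

Consider where 6 can go in row 5.
row 5, column 6 is out (box 6 already has a 6).
So the only cell in row 5 that can hold 6 is row 5, column 1.
That is column 1.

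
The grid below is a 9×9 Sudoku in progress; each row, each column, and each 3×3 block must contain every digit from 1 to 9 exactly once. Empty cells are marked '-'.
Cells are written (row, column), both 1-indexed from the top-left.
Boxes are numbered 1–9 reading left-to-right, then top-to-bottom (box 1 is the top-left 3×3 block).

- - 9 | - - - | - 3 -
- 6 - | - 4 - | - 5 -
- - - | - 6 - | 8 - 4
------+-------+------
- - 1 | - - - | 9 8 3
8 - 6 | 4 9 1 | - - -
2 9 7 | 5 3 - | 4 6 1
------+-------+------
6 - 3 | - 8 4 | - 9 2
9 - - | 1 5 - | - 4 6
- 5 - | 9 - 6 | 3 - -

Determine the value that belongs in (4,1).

5

Cell (4,1) itself could take any of {4, 5} by direct elimination.
Consider where 5 can go in box 4.
(4,2) is out (column 2 already has a 5).
(5,2) is out (column 2 already has a 5).
So the only cell in box 4 that can hold 5 is (4,1).
Therefore (4,1) = 5.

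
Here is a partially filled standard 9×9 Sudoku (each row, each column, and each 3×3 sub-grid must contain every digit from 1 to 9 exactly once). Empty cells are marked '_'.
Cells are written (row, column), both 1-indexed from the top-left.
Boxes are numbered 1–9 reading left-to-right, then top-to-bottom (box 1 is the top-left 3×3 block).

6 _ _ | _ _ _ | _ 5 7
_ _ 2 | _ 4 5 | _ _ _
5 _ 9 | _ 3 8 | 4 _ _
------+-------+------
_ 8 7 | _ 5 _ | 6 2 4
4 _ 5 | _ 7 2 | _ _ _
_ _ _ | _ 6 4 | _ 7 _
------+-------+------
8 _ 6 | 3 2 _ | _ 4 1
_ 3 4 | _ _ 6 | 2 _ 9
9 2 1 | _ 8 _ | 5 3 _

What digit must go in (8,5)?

1

Row 8 already contains {2, 3, 4, 6, 9}.
Column 5 already contains {2, 3, 4, 5, 6, 7, 8}.
Its 3×3 block (box 8) already contains {2, 3, 6, 8}.
The only value from 1–9 not eliminated is 1, so (8,5) = 1.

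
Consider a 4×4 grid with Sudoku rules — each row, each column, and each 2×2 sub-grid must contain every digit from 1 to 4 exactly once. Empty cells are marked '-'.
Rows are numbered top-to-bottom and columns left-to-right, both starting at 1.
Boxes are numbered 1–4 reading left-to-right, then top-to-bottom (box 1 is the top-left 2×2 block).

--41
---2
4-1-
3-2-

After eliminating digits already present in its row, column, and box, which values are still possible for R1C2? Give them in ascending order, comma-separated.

2,3

Row 1 already contains {1, 4}.
Column 2 already contains {}.
Its 2×2 block (box 1) already contains {}.
Removing those from 1–4 leaves {2, 3} as the candidates for R1C2.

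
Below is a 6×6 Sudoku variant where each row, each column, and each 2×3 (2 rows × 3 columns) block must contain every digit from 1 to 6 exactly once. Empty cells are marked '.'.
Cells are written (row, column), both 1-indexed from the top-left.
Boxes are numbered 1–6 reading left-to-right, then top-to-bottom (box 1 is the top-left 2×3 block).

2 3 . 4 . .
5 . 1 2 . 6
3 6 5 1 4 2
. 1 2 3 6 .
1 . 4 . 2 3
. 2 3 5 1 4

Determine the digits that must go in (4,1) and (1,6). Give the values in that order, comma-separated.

4,1

For (4,1):
  Row 4 already contains {1, 2, 3, 6}.
  Column 1 already contains {1, 2, 3, 5}.
  Its 2×3 block (box 3) already contains {1, 2, 3, 5, 6}.
  The only value from 1–6 not eliminated is 4, so (4,1) = 4.
For (1,6):
  Consider where 1 can go in column 6.
  (4,6) is out (row 4 already has a 1).
  So the only cell in column 6 that can hold 1 is (1,6).
  So (1,6) = 1.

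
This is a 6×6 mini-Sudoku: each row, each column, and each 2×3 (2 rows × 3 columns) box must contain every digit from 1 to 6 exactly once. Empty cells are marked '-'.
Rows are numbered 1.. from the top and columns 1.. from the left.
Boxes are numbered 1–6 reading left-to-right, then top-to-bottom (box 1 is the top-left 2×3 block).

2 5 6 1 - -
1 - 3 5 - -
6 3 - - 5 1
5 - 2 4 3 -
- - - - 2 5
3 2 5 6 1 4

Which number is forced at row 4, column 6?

Row 4 already contains {2, 3, 4, 5}.
Column 6 already contains {1, 4, 5}.
Its 2×3 block (box 4) already contains {1, 3, 4, 5}.
The only value from 1–6 not eliminated is 6, so row 4, column 6 = 6.

6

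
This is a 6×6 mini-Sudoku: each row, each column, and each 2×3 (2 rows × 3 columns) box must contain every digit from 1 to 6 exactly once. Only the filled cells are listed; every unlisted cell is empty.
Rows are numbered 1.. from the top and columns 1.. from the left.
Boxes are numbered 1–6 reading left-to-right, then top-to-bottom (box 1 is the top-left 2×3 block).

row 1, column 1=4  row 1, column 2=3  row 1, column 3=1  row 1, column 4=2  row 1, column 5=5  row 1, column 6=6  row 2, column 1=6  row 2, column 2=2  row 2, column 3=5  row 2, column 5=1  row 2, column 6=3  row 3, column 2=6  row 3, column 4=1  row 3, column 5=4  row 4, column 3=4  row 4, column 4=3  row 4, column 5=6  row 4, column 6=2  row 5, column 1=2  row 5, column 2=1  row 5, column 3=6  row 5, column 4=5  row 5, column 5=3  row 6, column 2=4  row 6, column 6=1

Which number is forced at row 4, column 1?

1

Cell row 4, column 1 itself could take any of {1, 5} by direct elimination.
Consider where 1 can go in box 3.
row 3, column 1 is out (row 3 already has a 1).
row 3, column 3 is out (row 3 already has a 1).
row 4, column 2 is out (column 2 already has a 1).
So the only cell in box 3 that can hold 1 is row 4, column 1.
Therefore row 4, column 1 = 1.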